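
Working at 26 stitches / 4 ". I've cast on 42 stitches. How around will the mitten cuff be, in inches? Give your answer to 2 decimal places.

26 stitches / 4 inch = 6.5 stitches per inch.
42 / 6.5 = 6.462 inches.

6.46 inches.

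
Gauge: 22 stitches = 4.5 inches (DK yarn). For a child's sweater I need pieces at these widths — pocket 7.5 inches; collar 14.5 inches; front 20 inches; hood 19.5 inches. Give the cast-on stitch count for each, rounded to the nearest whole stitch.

Rate = 22/4.5 = 4.889 sts per in.
pocket: 7.5 × 4.889 = 36.67 → 37.
collar: 14.5 × 4.889 = 70.89 → 71.
front: 20 × 4.889 = 97.78 → 98.
hood: 19.5 × 4.889 = 95.33 → 95.

pocket 37; collar 71; front 98; hood 95.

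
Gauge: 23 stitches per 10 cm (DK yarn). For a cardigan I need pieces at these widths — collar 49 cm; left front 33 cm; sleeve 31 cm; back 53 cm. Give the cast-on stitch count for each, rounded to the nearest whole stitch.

Rate = 23/10 = 2.3 sts per cm.
collar: 49 × 2.3 = 112.70 → 113.
left front: 33 × 2.3 = 75.90 → 76.
sleeve: 31 × 2.3 = 71.30 → 71.
back: 53 × 2.3 = 121.90 → 122.

collar 113; left front 76; sleeve 71; back 122.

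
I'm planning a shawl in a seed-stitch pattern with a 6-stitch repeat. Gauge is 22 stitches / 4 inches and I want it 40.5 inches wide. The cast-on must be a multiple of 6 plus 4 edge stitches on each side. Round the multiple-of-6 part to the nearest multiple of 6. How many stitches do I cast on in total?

22 / 4 = 5.5 sts per inch.
40.5 × 5.5 = 222.75 sts.
Less 8 edge sts → 214.75 for the repeat.
Nearest multiple of 6: 216.
Add back 8 edge sts → 224.

224 stitches.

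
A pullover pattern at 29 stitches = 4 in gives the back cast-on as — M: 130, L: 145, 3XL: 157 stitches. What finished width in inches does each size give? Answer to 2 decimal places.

29/4 = 7.25 sts per in.
M: 130 / 7.25 = 17.931 → 17.93 in.
L: 145 / 7.25 = 20.000 → 20.00 in.
3XL: 157 / 7.25 = 21.655 → 21.66 in.

M 17.93 inches; L 20.00 inches; 3XL 21.66 inches.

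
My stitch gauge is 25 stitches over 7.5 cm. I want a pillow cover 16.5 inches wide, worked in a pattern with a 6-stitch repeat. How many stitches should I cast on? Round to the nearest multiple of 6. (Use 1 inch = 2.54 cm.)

Cast on 138 stitches.

16.5 in = 16.5 × 2.54 = 41.91 cm.
25 / 7.5 = 3.333 sts/cm.
41.91 × 3.333 = 139.70 sts.
→ 138.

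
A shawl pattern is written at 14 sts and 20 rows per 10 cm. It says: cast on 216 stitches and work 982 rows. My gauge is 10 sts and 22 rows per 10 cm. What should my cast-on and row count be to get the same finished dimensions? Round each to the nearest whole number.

Cast on 154 stitches; work 1080 rows.

Stitches: 216 × 10/14 = 154.29 → 154.
Rows: 982 × 22/20 = 1080.20 → 1080.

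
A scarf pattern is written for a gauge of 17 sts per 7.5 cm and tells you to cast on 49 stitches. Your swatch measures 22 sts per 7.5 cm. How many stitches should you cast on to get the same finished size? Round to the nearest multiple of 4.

CO 64 sts.

Scale factor = 22 / 17 = 1.294.
49 × 22 / 17 = 63.41 sts.
→ 64 sts.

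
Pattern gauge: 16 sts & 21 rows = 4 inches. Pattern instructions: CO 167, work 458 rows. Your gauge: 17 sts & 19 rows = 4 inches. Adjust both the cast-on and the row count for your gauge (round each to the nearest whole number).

Stitches: 167 × 17/16 = 177.44 → 177.
Rows: 458 × 19/21 = 414.38 → 414.

Cast on 177 stitches; work 414 rows.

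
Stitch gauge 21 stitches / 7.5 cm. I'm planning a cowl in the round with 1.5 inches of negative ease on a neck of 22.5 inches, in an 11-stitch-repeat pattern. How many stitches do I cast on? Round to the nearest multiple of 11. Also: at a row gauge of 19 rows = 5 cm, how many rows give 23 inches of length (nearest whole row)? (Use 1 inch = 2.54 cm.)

Finished = 22.5 − 1.5 = 21 inches.
21 inches × 2.54 = 53.34 cm.
21/7.5 = 2.8 sts per cm; 53.34 × 2.8 = 149.35 sts.
Nearest multiple of 11 → 154.
23 inches = 58.42 cm; × 3.8 = 222.00 → 222 rows.

Cast on 154 stitches; work 222 rows.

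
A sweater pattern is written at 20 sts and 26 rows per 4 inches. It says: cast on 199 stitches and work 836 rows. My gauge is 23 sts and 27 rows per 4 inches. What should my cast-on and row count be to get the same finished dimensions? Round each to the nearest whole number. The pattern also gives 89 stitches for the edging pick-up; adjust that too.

Stitches: 199 × 23/20 = 228.85 → 229.
Rows: 836 × 27/26 = 868.15 → 868.
edging pick-up: 89 × 23/20 = 102.35 → 102.

Cast on 229 stitches; work 868 rows; edging pick-up 102 stitches.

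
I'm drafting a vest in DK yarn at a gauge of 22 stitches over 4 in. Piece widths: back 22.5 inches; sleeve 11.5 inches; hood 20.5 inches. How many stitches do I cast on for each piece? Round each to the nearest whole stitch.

back 124; sleeve 63; hood 113.

Rate = 22/4 = 5.5 sts per in.
back: 22.5 × 5.5 = 123.75 → 124.
sleeve: 11.5 × 5.5 = 63.25 → 63.
hood: 20.5 × 5.5 = 112.75 → 113.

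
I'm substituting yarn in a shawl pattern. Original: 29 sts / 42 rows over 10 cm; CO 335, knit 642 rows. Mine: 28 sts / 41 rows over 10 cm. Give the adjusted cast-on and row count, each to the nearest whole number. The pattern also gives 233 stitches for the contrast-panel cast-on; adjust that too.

Stitches: 335 × 28/29 = 323.45 → 323.
Rows: 642 × 41/42 = 626.71 → 627.
contrast-panel cast-on: 233 × 28/29 = 224.97 → 225.

Cast on 323 stitches; work 627 rows; contrast-panel cast-on 225 stitches.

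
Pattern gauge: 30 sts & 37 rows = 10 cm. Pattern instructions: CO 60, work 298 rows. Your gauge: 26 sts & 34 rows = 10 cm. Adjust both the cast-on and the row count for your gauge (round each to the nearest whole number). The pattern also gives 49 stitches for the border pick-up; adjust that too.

Cast on 52 stitches; work 274 rows; border pick-up 42 stitches.

Stitches: 60 × 26/30 = 52.00 → 52.
Rows: 298 × 34/37 = 273.84 → 274.
border pick-up: 49 × 26/30 = 42.47 → 42.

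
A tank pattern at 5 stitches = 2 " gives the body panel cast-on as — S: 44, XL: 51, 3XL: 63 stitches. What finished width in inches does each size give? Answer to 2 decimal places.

S 17.60 inches; XL 20.40 inches; 3XL 25.20 inches.

5/2 = 2.5 sts per in.
S: 44 / 2.5 = 17.600 → 17.60 in.
XL: 51 / 2.5 = 20.400 → 20.40 in.
3XL: 63 / 2.5 = 25.200 → 25.20 in.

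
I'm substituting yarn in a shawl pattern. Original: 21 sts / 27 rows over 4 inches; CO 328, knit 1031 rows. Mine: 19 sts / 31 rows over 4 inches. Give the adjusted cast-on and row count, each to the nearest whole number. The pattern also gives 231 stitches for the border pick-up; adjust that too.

Stitches: 328 × 19/21 = 296.76 → 297.
Rows: 1031 × 31/27 = 1183.74 → 1184.
border pick-up: 231 × 19/21 = 209.00 → 209.

Cast on 297 stitches; work 1184 rows; border pick-up 209 stitches.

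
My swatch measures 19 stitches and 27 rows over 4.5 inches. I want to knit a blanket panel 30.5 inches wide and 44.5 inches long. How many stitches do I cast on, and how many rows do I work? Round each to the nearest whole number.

Stitch gauge = 19/4.5 = 4.222 sts/in; 30.5 × 4.222 = 128.78 → 129 sts.
Row gauge = 27/4.5 = 6 rows/in; 44.5 × 6 = 267.00 → 267 rows.

Cast on 129 stitches and work 267 rows.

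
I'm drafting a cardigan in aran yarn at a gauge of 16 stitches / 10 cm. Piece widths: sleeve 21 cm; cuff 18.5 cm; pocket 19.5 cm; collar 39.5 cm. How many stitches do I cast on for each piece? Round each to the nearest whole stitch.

Rate = 16/10 = 1.6 sts per cm.
sleeve: 21 × 1.6 = 33.60 → 34.
cuff: 18.5 × 1.6 = 29.60 → 30.
pocket: 19.5 × 1.6 = 31.20 → 31.
collar: 39.5 × 1.6 = 63.20 → 63.

sleeve 34; cuff 30; pocket 31; collar 63.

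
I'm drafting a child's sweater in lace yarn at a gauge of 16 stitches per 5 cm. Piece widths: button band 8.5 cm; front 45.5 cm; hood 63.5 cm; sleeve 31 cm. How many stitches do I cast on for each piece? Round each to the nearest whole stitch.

Rate = 16/5 = 3.2 sts per cm.
button band: 8.5 × 3.2 = 27.20 → 27.
front: 45.5 × 3.2 = 145.60 → 146.
hood: 63.5 × 3.2 = 203.20 → 203.
sleeve: 31 × 3.2 = 99.20 → 99.

button band 27; front 146; hood 203; sleeve 99.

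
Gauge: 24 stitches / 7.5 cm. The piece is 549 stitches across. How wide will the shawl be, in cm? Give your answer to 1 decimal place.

171.6 cm.

24 stitches / 7.5 cm = 3.2 stitches per cm.
549 / 3.2 = 171.56 cm.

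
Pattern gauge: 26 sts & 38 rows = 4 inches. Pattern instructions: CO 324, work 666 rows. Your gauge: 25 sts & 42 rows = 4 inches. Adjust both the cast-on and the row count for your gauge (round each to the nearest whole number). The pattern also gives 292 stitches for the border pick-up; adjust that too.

Stitches: 324 × 25/26 = 311.54 → 312.
Rows: 666 × 42/38 = 736.11 → 736.
border pick-up: 292 × 25/26 = 280.77 → 281.

Cast on 312 stitches; work 736 rows; border pick-up 281 stitches.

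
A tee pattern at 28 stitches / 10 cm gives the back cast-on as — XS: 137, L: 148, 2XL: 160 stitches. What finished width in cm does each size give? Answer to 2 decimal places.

28/10 = 2.8 sts per cm.
XS: 137 / 2.8 = 48.929 → 48.93 cm.
L: 148 / 2.8 = 52.857 → 52.86 cm.
2XL: 160 / 2.8 = 57.143 → 57.14 cm.

XS 48.93 cm; L 52.86 cm; 2XL 57.14 cm.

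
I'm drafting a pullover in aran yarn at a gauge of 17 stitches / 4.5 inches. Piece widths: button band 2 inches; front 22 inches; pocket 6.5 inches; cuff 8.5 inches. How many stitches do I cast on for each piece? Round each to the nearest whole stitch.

Rate = 17/4.5 = 3.778 sts per in.
button band: 2 × 3.778 = 7.56 → 8.
front: 22 × 3.778 = 83.11 → 83.
pocket: 6.5 × 3.778 = 24.56 → 25.
cuff: 8.5 × 3.778 = 32.11 → 32.

button band 8; front 83; pocket 25; cuff 32.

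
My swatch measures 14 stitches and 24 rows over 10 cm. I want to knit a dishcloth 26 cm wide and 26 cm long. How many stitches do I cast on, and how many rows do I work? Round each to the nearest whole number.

Cast on 36 stitches and work 62 rows.

Stitch gauge = 14/10 = 1.4 sts/cm; 26 × 1.4 = 36.40 → 36 sts.
Row gauge = 24/10 = 2.4 rows/cm; 26 × 2.4 = 62.40 → 62 rows.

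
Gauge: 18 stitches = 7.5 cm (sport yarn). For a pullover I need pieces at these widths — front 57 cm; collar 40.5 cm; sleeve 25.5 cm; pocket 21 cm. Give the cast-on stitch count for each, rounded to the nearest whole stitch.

Rate = 18/7.5 = 2.4 sts per cm.
front: 57 × 2.4 = 136.80 → 137.
collar: 40.5 × 2.4 = 97.20 → 97.
sleeve: 25.5 × 2.4 = 61.20 → 61.
pocket: 21 × 2.4 = 50.40 → 50.

front 137; collar 97; sleeve 61; pocket 50.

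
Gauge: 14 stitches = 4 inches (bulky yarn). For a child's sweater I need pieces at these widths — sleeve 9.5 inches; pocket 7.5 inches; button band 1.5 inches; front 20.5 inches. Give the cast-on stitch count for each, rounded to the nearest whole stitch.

sleeve 33; pocket 26; button band 5; front 72.

Rate = 14/4 = 3.5 sts per in.
sleeve: 9.5 × 3.5 = 33.25 → 33.
pocket: 7.5 × 3.5 = 26.25 → 26.
button band: 1.5 × 3.5 = 5.25 → 5.
front: 20.5 × 3.5 = 71.75 → 72.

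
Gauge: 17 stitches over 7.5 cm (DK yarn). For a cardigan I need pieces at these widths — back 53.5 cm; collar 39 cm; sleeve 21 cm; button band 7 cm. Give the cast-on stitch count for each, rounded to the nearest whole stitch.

Rate = 17/7.5 = 2.267 sts per cm.
back: 53.5 × 2.267 = 121.27 → 121.
collar: 39 × 2.267 = 88.40 → 88.
sleeve: 21 × 2.267 = 47.60 → 48.
button band: 7 × 2.267 = 15.87 → 16.

back 121; collar 88; sleeve 48; button band 16.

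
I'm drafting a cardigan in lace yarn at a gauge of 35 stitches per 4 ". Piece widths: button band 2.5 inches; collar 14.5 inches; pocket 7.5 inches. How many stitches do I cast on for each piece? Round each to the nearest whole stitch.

button band 22; collar 127; pocket 66.

Rate = 35/4 = 8.75 sts per in.
button band: 2.5 × 8.75 = 21.88 → 22.
collar: 14.5 × 8.75 = 126.88 → 127.
pocket: 7.5 × 8.75 = 65.62 → 66.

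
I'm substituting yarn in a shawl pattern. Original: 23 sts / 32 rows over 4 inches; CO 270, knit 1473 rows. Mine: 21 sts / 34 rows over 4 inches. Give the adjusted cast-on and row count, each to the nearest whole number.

Cast on 247 stitches; work 1565 rows.

Stitches: 270 × 21/23 = 246.52 → 247.
Rows: 1473 × 34/32 = 1565.06 → 1565.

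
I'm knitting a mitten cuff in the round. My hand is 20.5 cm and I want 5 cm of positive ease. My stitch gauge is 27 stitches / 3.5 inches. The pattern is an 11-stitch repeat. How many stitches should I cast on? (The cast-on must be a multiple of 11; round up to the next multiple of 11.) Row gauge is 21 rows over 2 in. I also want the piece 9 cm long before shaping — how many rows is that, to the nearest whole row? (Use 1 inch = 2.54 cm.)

Finished = 20.5 + 5 = 25.5 cm.
25.5 cm × 1/2.54 = 10.04 inches.
27/3.5 = 7.714 sts per in; 10.04 × 7.714 = 77.45 sts.
Next multiple of 11 → 88.
9 cm = 3.54 inches; × 10.5 = 37.20 → 37 rows.

Cast on 88 stitches; work 37 rows.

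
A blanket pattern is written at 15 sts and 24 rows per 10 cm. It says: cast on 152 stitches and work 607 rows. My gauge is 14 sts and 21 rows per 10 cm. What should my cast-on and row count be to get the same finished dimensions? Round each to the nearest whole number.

Cast on 142 stitches; work 531 rows.

Stitches: 152 × 14/15 = 141.87 → 142.
Rows: 607 × 21/24 = 531.12 → 531.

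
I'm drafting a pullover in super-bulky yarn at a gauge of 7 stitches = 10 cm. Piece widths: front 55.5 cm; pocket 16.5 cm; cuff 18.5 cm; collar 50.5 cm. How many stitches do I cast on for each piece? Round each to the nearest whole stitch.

front 39; pocket 12; cuff 13; collar 35.

Rate = 7/10 = 0.7 sts per cm.
front: 55.5 × 0.7 = 38.85 → 39.
pocket: 16.5 × 0.7 = 11.55 → 12.
cuff: 18.5 × 0.7 = 12.95 → 13.
collar: 50.5 × 0.7 = 35.35 → 35.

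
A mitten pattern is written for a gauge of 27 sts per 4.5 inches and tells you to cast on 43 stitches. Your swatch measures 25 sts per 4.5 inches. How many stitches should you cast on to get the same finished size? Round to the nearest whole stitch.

Scale factor = 25 / 27 = 0.926.
43 × 25 / 27 = 39.81 sts.
→ 40 sts.

Cast on 40 stitches.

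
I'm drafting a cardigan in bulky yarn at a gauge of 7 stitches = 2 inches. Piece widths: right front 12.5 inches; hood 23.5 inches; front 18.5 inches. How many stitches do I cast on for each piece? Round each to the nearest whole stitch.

right front 44; hood 82; front 65.

Rate = 7/2 = 3.5 sts per in.
right front: 12.5 × 3.5 = 43.75 → 44.
hood: 23.5 × 3.5 = 82.25 → 82.
front: 18.5 × 3.5 = 64.75 → 65.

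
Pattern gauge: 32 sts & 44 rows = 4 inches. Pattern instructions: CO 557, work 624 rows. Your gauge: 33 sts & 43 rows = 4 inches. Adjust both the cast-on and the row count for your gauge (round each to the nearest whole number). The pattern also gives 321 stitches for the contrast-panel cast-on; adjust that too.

Cast on 574 stitches; work 610 rows; contrast-panel cast-on 331 stitches.

Stitches: 557 × 33/32 = 574.41 → 574.
Rows: 624 × 43/44 = 609.82 → 610.
contrast-panel cast-on: 321 × 33/32 = 331.03 → 331.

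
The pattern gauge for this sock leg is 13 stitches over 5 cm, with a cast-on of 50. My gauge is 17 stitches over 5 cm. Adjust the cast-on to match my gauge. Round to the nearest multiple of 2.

Cast on 66 stitches.

Scale factor = 17 / 13 = 1.308.
50 × 17 / 13 = 65.38 sts.
→ 66 sts.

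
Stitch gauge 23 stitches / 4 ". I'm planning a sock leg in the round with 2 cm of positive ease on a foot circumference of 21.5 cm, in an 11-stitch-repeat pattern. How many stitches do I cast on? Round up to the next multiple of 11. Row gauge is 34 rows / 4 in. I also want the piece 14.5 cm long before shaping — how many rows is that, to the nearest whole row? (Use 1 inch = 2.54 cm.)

Finished = 21.5 + 2 = 23.5 cm.
23.5 cm × 1/2.54 = 9.25 inches.
23/4 = 5.75 sts per in; 9.25 × 5.75 = 53.20 sts.
Next multiple of 11 → 55.
14.5 cm = 5.71 inches; × 8.5 = 48.52 → 49 rows.

Cast on 55 stitches; work 49 rows.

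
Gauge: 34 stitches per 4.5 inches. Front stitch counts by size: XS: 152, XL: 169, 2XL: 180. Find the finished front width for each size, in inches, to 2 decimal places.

XS 20.12 inches; XL 22.37 inches; 2XL 23.82 inches.

34/4.5 = 7.556 sts per in.
XS: 152 / 7.556 = 20.118 → 20.12 in.
XL: 169 / 7.556 = 22.368 → 22.37 in.
2XL: 180 / 7.556 = 23.824 → 23.82 in.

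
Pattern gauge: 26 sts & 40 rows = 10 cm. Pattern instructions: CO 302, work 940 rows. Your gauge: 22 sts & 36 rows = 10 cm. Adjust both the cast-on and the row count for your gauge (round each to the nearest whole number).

Cast on 256 stitches; work 846 rows.

Stitches: 302 × 22/26 = 255.54 → 256.
Rows: 940 × 36/40 = 846.00 → 846.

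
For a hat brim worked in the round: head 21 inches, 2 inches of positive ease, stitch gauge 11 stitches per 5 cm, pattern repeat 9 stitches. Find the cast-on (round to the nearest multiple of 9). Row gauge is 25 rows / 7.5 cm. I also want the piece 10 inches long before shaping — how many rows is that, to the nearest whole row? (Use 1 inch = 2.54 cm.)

Cast on 126 stitches; work 85 rows.

Finished = 21 + 2 = 23 inches.
23 inches × 2.54 = 58.42 cm.
11/5 = 2.2 sts per cm; 58.42 × 2.2 = 128.52 sts.
Nearest multiple of 9 → 126.
10 inches = 25.40 cm; × 3.333 = 84.67 → 85 rows.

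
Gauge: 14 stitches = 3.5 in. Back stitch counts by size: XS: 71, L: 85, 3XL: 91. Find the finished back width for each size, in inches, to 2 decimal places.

14/3.5 = 4 sts per in.
XS: 71 / 4 = 17.750 → 17.75 in.
L: 85 / 4 = 21.250 → 21.25 in.
3XL: 91 / 4 = 22.750 → 22.75 in.

XS 17.75 inches; L 21.25 inches; 3XL 22.75 inches.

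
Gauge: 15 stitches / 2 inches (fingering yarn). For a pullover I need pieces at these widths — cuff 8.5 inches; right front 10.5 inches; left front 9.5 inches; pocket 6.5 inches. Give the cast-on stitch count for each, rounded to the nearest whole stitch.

Rate = 15/2 = 7.5 sts per in.
cuff: 8.5 × 7.5 = 63.75 → 64.
right front: 10.5 × 7.5 = 78.75 → 79.
left front: 9.5 × 7.5 = 71.25 → 71.
pocket: 6.5 × 7.5 = 48.75 → 49.

cuff 64; right front 79; left front 71; pocket 49.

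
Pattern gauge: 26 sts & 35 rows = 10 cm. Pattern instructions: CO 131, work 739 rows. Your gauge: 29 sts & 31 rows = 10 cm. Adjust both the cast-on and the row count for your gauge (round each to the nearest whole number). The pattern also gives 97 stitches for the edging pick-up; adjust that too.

Cast on 146 stitches; work 655 rows; edging pick-up 108 stitches.

Stitches: 131 × 29/26 = 146.12 → 146.
Rows: 739 × 31/35 = 654.54 → 655.
edging pick-up: 97 × 29/26 = 108.19 → 108.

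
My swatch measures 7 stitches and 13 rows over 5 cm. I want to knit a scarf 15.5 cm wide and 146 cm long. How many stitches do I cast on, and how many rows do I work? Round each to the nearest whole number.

Stitch gauge = 7/5 = 1.4 sts/cm; 15.5 × 1.4 = 21.70 → 22 sts.
Row gauge = 13/5 = 2.6 rows/cm; 146 × 2.6 = 379.60 → 380 rows.

Cast on 22 stitches and work 380 rows.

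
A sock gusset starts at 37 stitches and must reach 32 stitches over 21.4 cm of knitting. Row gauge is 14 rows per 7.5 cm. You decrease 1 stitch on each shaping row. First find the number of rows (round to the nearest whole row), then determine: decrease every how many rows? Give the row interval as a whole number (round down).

Rows = 21.4 × 1.867 = 39.9 → 40 rows.
Stitches to remove: 5 → 5 shaping rows (at 1 st each).
40 / 5 = 8.00 → every 8 rows.

Decrease every 8th row.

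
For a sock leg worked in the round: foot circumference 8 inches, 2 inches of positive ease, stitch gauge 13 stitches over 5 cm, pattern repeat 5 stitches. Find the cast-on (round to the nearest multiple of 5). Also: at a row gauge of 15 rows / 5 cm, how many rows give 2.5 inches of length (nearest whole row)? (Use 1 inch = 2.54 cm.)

Cast on 65 stitches; work 19 rows.

Finished = 8 + 2 = 10 inches.
10 inches × 2.54 = 25.40 cm.
13/5 = 2.6 sts per cm; 25.40 × 2.6 = 66.04 sts.
Nearest multiple of 5 → 65.
2.5 inches = 6.35 cm; × 3 = 19.05 → 19 rows.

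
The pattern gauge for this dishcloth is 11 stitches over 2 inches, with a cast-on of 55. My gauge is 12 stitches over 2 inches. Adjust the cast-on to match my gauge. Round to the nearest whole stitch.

Cast on 60 stitches.

Scale factor = 12 / 11 = 1.091.
55 × 12 / 11 = 60.00 sts.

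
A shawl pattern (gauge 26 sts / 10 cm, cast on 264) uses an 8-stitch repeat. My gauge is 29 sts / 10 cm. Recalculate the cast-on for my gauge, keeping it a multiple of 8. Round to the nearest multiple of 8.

CO 296 sts.

264 × 29 / 26 = 294.46.
Nearest multiple of 8: 296.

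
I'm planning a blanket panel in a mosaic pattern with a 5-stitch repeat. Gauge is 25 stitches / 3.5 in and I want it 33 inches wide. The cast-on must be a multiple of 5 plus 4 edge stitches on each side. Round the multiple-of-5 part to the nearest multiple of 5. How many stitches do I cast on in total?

25 / 3.5 = 7.143 sts per inch.
33 × 7.143 = 235.71 sts.
Less 8 edge sts → 227.71 for the repeat.
Nearest multiple of 5: 230.
Add back 8 edge sts → 238.

238 stitches.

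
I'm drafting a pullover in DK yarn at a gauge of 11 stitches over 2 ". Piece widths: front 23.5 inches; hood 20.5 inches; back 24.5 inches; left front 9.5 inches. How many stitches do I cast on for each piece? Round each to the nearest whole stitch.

front 129; hood 113; back 135; left front 52.

Rate = 11/2 = 5.5 sts per in.
front: 23.5 × 5.5 = 129.25 → 129.
hood: 20.5 × 5.5 = 112.75 → 113.
back: 24.5 × 5.5 = 134.75 → 135.
left front: 9.5 × 5.5 = 52.25 → 52.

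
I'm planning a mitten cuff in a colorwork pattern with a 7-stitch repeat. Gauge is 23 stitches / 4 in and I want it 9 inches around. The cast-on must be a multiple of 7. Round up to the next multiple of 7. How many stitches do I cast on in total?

Cast on 56 stitches.

23 / 4 = 5.75 sts per inch.
9 × 5.75 = 51.75 sts.
Next multiple of 7: 56.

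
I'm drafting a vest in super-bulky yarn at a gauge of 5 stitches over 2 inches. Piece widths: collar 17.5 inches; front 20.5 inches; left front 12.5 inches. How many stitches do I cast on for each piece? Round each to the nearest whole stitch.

collar 44; front 51; left front 31.

Rate = 5/2 = 2.5 sts per in.
collar: 17.5 × 2.5 = 43.75 → 44.
front: 20.5 × 2.5 = 51.25 → 51.
left front: 12.5 × 2.5 = 31.25 → 31.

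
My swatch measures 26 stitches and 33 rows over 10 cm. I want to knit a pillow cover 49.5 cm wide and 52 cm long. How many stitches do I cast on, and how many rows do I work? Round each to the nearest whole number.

Cast on 129 stitches and work 172 rows.

Stitch gauge = 26/10 = 2.6 sts/cm; 49.5 × 2.6 = 128.70 → 129 sts.
Row gauge = 33/10 = 3.3 rows/cm; 52 × 3.3 = 171.60 → 172 rows.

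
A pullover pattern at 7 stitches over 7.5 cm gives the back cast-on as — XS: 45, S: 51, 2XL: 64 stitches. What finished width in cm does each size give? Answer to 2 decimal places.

XS 48.21 cm; S 54.64 cm; 2XL 68.57 cm.

7/7.5 = 0.933 sts per cm.
XS: 45 / 0.933 = 48.214 → 48.21 cm.
S: 51 / 0.933 = 54.643 → 54.64 cm.
2XL: 64 / 0.933 = 68.571 → 68.57 cm.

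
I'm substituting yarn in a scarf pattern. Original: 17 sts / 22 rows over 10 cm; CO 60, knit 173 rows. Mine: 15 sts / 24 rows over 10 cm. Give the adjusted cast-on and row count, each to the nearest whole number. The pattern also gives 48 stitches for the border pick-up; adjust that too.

Cast on 53 stitches; work 189 rows; border pick-up 42 stitches.

Stitches: 60 × 15/17 = 52.94 → 53.
Rows: 173 × 24/22 = 188.73 → 189.
border pick-up: 48 × 15/17 = 42.35 → 42.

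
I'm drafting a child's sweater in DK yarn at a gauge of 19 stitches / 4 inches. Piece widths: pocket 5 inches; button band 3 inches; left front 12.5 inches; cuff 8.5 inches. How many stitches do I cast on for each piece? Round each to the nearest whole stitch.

Rate = 19/4 = 4.75 sts per in.
pocket: 5 × 4.75 = 23.75 → 24.
button band: 3 × 4.75 = 14.25 → 14.
left front: 12.5 × 4.75 = 59.38 → 59.
cuff: 8.5 × 4.75 = 40.38 → 40.

pocket 24; button band 14; left front 59; cuff 40.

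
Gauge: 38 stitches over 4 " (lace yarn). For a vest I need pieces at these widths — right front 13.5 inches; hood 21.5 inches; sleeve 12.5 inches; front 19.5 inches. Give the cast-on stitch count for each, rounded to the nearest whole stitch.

right front 128; hood 204; sleeve 119; front 185.

Rate = 38/4 = 9.5 sts per in.
right front: 13.5 × 9.5 = 128.25 → 128.
hood: 21.5 × 9.5 = 204.25 → 204.
sleeve: 12.5 × 9.5 = 118.75 → 119.
front: 19.5 × 9.5 = 185.25 → 185.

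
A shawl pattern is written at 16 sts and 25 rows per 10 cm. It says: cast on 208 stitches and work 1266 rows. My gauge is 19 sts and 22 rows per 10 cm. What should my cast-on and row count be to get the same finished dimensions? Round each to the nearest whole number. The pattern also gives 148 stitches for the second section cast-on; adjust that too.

Stitches: 208 × 19/16 = 247.00 → 247.
Rows: 1266 × 22/25 = 1114.08 → 1114.
second section cast-on: 148 × 19/16 = 175.75 → 176.

Cast on 247 stitches; work 1114 rows; second section cast-on 176 stitches.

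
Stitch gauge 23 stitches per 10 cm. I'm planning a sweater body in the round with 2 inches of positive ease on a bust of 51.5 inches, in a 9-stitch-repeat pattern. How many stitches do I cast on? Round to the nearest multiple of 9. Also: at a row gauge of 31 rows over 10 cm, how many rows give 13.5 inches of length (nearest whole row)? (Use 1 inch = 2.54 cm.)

Cast on 315 stitches; work 106 rows.

Finished = 51.5 + 2 = 53.5 inches.
53.5 inches × 2.54 = 135.89 cm.
23/10 = 2.3 sts per cm; 135.89 × 2.3 = 312.55 sts.
Nearest multiple of 9 → 315.
13.5 inches = 34.29 cm; × 3.1 = 106.30 → 106 rows.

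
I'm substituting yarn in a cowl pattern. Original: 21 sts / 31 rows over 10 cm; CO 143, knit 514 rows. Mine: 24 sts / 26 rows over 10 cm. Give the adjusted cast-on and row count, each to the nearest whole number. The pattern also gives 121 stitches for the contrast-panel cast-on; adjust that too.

Cast on 163 stitches; work 431 rows; contrast-panel cast-on 138 stitches.

Stitches: 143 × 24/21 = 163.43 → 163.
Rows: 514 × 26/31 = 431.10 → 431.
contrast-panel cast-on: 121 × 24/21 = 138.29 → 138.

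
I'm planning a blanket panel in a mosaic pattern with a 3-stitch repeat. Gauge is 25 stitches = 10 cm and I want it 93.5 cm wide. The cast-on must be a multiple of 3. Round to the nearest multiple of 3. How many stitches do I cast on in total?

25 / 10 = 2.5 sts per cm.
93.5 × 2.5 = 233.75 sts.
Nearest multiple of 3: 234.

234 stitches.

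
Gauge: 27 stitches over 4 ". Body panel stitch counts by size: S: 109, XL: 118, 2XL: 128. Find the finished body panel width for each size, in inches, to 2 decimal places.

27/4 = 6.75 sts per in.
S: 109 / 6.75 = 16.148 → 16.15 in.
XL: 118 / 6.75 = 17.481 → 17.48 in.
2XL: 128 / 6.75 = 18.963 → 18.96 in.

S 16.15 inches; XL 17.48 inches; 2XL 18.96 inches.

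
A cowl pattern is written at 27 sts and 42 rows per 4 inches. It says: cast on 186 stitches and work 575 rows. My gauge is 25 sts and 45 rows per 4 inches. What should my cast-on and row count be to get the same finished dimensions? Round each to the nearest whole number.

Stitches: 186 × 25/27 = 172.22 → 172.
Rows: 575 × 45/42 = 616.07 → 616.

Cast on 172 stitches; work 616 rows.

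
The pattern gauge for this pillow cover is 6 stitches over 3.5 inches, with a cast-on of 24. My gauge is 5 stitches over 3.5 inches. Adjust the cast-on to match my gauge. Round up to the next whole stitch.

Scale factor = 5 / 6 = 0.833.
24 × 5 / 6 = 20.00 sts.

Cast on 20 stitches.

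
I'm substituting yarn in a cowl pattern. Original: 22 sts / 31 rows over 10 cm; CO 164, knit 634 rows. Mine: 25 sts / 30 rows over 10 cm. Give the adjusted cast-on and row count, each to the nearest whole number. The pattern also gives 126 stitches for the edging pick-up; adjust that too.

Cast on 186 stitches; work 614 rows; edging pick-up 143 stitches.

Stitches: 164 × 25/22 = 186.36 → 186.
Rows: 634 × 30/31 = 613.55 → 614.
edging pick-up: 126 × 25/22 = 143.18 → 143.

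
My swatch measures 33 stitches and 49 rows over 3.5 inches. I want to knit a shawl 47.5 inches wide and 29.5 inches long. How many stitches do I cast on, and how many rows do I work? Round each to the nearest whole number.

Stitch gauge = 33/3.5 = 9.429 sts/in; 47.5 × 9.429 = 447.86 → 448 sts.
Row gauge = 49/3.5 = 14 rows/in; 29.5 × 14 = 413.00 → 413 rows.

Cast on 448 stitches and work 413 rows.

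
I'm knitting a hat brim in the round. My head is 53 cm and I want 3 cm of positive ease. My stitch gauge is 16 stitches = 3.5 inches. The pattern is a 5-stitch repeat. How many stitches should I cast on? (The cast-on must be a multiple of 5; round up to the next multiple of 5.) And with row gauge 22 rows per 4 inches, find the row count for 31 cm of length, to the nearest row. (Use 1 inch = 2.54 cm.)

Cast on 105 stitches; work 67 rows.

Finished = 53 + 3 = 56 cm.
56 cm × 1/2.54 = 22.05 inches.
16/3.5 = 4.571 sts per in; 22.05 × 4.571 = 100.79 sts.
Next multiple of 5 → 105.
31 cm = 12.20 inches; × 5.5 = 67.13 → 67 rows.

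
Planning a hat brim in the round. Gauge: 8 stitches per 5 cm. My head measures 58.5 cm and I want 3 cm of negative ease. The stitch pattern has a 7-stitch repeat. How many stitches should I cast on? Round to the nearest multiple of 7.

CO 91 sts.

Finished = 58.5 − 3 = 55.5 cm.
8 / 5 = 1.6 sts/cm.
55.5 × 1.6 = 88.80 sts.
Nearest multiple of 7: 91.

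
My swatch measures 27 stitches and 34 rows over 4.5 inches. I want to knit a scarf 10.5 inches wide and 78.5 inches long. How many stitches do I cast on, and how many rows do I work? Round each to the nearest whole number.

Cast on 63 stitches and work 593 rows.

Stitch gauge = 27/4.5 = 6 sts/in; 10.5 × 6 = 63.00 → 63 sts.
Row gauge = 34/4.5 = 7.556 rows/in; 78.5 × 7.556 = 593.11 → 593 rows.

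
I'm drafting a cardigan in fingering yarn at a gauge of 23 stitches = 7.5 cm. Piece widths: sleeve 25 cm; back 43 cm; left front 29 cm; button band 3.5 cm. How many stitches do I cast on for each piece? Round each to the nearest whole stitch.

Rate = 23/7.5 = 3.067 sts per cm.
sleeve: 25 × 3.067 = 76.67 → 77.
back: 43 × 3.067 = 131.87 → 132.
left front: 29 × 3.067 = 88.93 → 89.
button band: 3.5 × 3.067 = 10.73 → 11.

sleeve 77; back 132; left front 89; button band 11.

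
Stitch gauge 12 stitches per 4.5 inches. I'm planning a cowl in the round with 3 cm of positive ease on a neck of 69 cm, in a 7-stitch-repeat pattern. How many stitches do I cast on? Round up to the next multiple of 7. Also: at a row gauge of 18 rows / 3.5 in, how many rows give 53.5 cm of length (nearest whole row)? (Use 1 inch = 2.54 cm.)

Finished = 69 + 3 = 72 cm.
72 cm × 1/2.54 = 28.35 inches.
12/4.5 = 2.667 sts per in; 28.35 × 2.667 = 75.59 sts.
Next multiple of 7 → 77.
53.5 cm = 21.06 inches; × 5.143 = 108.32 → 108 rows.

Cast on 77 stitches; work 108 rows.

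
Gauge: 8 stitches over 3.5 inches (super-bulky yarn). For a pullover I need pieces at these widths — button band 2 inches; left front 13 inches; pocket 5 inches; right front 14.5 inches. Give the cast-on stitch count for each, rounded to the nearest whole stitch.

Rate = 8/3.5 = 2.286 sts per in.
button band: 2 × 2.286 = 4.57 → 5.
left front: 13 × 2.286 = 29.71 → 30.
pocket: 5 × 2.286 = 11.43 → 11.
right front: 14.5 × 2.286 = 33.14 → 33.

button band 5; left front 30; pocket 11; right front 33.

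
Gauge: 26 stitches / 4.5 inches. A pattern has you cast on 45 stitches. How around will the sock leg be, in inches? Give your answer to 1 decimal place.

7.8 inches.

26 stitches / 4.5 inch = 5.778 stitches per inch.
45 / 5.778 = 7.79 inches.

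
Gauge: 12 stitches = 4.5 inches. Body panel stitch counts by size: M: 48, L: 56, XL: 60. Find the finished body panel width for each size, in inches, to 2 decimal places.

M 18.00 inches; L 21.00 inches; XL 22.50 inches.

12/4.5 = 2.667 sts per in.
M: 48 / 2.667 = 18.000 → 18.00 in.
L: 56 / 2.667 = 21.000 → 21.00 in.
XL: 60 / 2.667 = 22.500 → 22.50 in.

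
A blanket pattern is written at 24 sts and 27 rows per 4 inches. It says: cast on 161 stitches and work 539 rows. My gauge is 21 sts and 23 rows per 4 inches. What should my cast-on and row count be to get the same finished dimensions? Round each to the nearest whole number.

Cast on 141 stitches; work 459 rows.

Stitches: 161 × 21/24 = 140.88 → 141.
Rows: 539 × 23/27 = 459.15 → 459.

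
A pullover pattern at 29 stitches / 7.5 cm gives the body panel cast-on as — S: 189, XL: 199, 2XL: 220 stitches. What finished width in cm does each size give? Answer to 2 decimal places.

29/7.5 = 3.867 sts per cm.
S: 189 / 3.867 = 48.879 → 48.88 cm.
XL: 199 / 3.867 = 51.466 → 51.47 cm.
2XL: 220 / 3.867 = 56.897 → 56.90 cm.

S 48.88 cm; XL 51.47 cm; 2XL 56.90 cm.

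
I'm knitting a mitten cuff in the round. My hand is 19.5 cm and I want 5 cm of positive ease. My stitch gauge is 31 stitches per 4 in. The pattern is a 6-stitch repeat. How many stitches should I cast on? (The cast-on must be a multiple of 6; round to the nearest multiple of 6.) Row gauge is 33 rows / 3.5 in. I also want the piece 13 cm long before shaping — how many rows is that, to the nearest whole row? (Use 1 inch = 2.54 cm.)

Finished = 19.5 + 5 = 24.5 cm.
24.5 cm × 1/2.54 = 9.65 inches.
31/4 = 7.75 sts per in; 9.65 × 7.75 = 74.75 sts.
Nearest multiple of 6 → 72.
13 cm = 5.12 inches; × 9.429 = 48.26 → 48 rows.

Cast on 72 stitches; work 48 rows.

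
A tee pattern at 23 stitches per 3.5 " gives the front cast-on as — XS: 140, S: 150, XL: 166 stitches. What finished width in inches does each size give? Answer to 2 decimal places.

23/3.5 = 6.571 sts per in.
XS: 140 / 6.571 = 21.304 → 21.30 in.
S: 150 / 6.571 = 22.826 → 22.83 in.
XL: 166 / 6.571 = 25.261 → 25.26 in.

XS 21.30 inches; S 22.83 inches; XL 25.26 inches.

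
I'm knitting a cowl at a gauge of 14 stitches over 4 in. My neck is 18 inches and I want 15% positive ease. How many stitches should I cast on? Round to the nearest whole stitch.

Finished = 18 × 1.15 = 20.70 in.
14 / 4 = 3.5 sts per inch.
20.70 × 3.5 = 72.45 sts.
→ 72 sts.

Cast on 72 stitches.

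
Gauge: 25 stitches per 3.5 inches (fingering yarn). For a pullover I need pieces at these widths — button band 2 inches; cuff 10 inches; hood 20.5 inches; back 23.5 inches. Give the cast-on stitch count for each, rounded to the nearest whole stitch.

Rate = 25/3.5 = 7.143 sts per in.
button band: 2 × 7.143 = 14.29 → 14.
cuff: 10 × 7.143 = 71.43 → 71.
hood: 20.5 × 7.143 = 146.43 → 146.
back: 23.5 × 7.143 = 167.86 → 168.

button band 14; cuff 71; hood 146; back 168.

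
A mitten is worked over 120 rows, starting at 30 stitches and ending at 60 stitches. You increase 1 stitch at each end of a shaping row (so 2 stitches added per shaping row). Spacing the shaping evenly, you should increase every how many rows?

Stitches to add: |60 − 30| = 30.
Shaping rows needed: 30 / 2 = 15.
120 rows / 15 = every 8 rows.

Increase every 8th row.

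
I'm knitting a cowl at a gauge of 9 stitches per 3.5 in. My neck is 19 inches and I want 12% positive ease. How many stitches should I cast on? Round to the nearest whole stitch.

Finished = 19 × 1.12 = 21.28 in.
9 / 3.5 = 2.571 sts per inch.
21.28 × 2.571 = 54.72 sts.
→ 55 sts.

CO 55 sts.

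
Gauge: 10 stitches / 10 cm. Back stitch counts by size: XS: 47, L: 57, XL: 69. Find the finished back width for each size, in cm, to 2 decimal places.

10/10 = 1 sts per cm.
XS: 47 / 1 = 47.000 → 47.00 cm.
L: 57 / 1 = 57.000 → 57.00 cm.
XL: 69 / 1 = 69.000 → 69.00 cm.

XS 47.00 cm; L 57.00 cm; XL 69.00 cm.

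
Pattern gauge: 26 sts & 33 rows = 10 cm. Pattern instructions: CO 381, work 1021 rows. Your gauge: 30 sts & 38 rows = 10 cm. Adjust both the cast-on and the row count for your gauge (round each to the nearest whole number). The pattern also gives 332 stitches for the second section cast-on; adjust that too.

Cast on 440 stitches; work 1176 rows; second section cast-on 383 stitches.

Stitches: 381 × 30/26 = 439.62 → 440.
Rows: 1021 × 38/33 = 1175.70 → 1176.
second section cast-on: 332 × 30/26 = 383.08 → 383.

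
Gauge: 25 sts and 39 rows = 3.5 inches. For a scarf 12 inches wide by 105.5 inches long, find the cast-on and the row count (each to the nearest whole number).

Cast on 86 stitches and work 1176 rows.

Stitch gauge = 25/3.5 = 7.143 sts/in; 12 × 7.143 = 85.71 → 86 sts.
Row gauge = 39/3.5 = 11.143 rows/in; 105.5 × 11.143 = 1175.57 → 1176 rows.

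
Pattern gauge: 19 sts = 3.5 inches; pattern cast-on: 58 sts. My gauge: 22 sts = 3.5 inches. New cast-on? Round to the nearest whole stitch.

Scale factor = 22 / 19 = 1.158.
58 × 22 / 19 = 67.16 sts.
→ 67 sts.

CO 67 sts.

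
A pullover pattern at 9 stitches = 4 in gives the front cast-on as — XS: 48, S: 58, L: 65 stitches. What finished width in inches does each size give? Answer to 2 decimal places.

XS 21.33 inches; S 25.78 inches; L 28.89 inches.

9/4 = 2.25 sts per in.
XS: 48 / 2.25 = 21.333 → 21.33 in.
S: 58 / 2.25 = 25.778 → 25.78 in.
L: 65 / 2.25 = 28.889 → 28.89 in.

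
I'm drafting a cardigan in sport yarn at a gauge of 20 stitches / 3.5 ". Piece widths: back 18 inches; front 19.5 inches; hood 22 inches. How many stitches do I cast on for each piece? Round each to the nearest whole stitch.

back 103; front 111; hood 126.

Rate = 20/3.5 = 5.714 sts per in.
back: 18 × 5.714 = 102.86 → 103.
front: 19.5 × 5.714 = 111.43 → 111.
hood: 22 × 5.714 = 125.71 → 126.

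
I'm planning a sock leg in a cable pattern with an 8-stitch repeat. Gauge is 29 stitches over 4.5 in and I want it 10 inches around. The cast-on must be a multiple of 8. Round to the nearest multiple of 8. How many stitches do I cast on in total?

Cast on 64 stitches.

29 / 4.5 = 6.444 sts per inch.
10 × 6.444 = 64.44 sts.
Nearest multiple of 8: 64.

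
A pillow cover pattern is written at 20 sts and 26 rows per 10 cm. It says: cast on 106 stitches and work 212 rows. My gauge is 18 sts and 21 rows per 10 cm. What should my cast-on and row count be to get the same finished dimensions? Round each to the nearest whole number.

Stitches: 106 × 18/20 = 95.40 → 95.
Rows: 212 × 21/26 = 171.23 → 171.

Cast on 95 stitches; work 171 rows.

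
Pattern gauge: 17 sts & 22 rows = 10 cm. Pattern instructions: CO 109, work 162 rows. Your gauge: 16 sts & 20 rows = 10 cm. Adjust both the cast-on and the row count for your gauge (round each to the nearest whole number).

Cast on 103 stitches; work 147 rows.

Stitches: 109 × 16/17 = 102.59 → 103.
Rows: 162 × 20/22 = 147.27 → 147.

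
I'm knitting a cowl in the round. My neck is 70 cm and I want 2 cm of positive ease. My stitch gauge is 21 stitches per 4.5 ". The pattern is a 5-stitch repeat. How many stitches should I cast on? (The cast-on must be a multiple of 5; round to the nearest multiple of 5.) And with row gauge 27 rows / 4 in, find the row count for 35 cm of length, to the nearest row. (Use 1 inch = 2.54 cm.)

Cast on 130 stitches; work 93 rows.

Finished = 70 + 2 = 72 cm.
72 cm × 1/2.54 = 28.35 inches.
21/4.5 = 4.667 sts per in; 28.35 × 4.667 = 132.28 sts.
Nearest multiple of 5 → 130.
35 cm = 13.78 inches; × 6.75 = 93.01 → 93 rows.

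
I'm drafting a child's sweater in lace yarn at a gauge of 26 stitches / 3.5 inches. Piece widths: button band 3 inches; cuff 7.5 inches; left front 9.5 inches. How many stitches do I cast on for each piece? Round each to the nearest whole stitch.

Rate = 26/3.5 = 7.429 sts per in.
button band: 3 × 7.429 = 22.29 → 22.
cuff: 7.5 × 7.429 = 55.71 → 56.
left front: 9.5 × 7.429 = 70.57 → 71.

button band 22; cuff 56; left front 71.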